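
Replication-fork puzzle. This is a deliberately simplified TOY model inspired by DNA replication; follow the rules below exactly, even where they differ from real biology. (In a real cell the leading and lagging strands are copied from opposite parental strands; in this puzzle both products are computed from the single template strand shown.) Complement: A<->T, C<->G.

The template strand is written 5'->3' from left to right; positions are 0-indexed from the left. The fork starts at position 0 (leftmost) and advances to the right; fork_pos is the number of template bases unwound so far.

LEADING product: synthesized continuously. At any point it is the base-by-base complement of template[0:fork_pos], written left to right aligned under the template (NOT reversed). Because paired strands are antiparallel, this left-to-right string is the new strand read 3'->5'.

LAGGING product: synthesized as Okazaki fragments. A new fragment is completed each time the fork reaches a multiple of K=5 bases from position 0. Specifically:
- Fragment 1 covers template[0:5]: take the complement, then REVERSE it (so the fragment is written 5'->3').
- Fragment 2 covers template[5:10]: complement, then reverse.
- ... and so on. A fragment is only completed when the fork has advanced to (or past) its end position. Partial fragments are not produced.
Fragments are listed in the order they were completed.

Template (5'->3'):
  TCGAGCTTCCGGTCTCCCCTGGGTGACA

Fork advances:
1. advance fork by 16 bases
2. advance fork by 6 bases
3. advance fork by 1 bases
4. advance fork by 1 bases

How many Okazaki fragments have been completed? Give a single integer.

Step 1: advance 16 -> fork_pos = 0 + 16 = 16. Reached multiple(s) of 5: 5, 10, 15 -> fragments 1-3 completed (3 total).
Step 2: advance 6 -> fork_pos = 16 + 6 = 22. Reached multiple(s) of 5: 20 -> fragment 4 completed (4 total).
Step 3: advance 1 -> fork_pos = 22 + 1 = 23. Next multiple of 5 is 25 (not reached); still 4 fragment(s).
Step 4: advance 1 -> fork_pos = 23 + 1 = 24. Next multiple of 5 is 25 (not reached); still 4 fragment(s).
Check: final fork_pos = 24; the multiples of 5 that are <= 24 are 5..20 -> 24 // 5 = 4 completed fragment(s).

Answer: 4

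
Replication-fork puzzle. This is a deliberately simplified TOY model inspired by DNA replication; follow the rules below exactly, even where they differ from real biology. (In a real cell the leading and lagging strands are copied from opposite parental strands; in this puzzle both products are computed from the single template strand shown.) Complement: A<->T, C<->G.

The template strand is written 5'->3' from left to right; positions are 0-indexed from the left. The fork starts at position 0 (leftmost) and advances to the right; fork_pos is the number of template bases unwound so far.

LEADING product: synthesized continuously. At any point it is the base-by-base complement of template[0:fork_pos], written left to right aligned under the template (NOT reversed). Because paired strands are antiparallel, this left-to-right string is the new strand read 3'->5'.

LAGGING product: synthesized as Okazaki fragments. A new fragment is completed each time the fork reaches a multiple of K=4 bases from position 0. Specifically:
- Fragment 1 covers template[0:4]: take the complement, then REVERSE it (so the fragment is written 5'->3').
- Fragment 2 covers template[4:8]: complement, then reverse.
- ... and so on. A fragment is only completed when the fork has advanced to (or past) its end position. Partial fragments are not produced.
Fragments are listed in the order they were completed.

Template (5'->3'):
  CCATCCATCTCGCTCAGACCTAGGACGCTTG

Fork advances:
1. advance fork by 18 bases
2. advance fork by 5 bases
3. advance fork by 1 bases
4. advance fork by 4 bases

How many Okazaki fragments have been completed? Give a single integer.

Step 1: advance 18 -> fork_pos = 0 + 18 = 18. Reached multiple(s) of 4: 4, 8, 12, 16 -> fragments 1-4 completed (4 total).
Step 2: advance 5 -> fork_pos = 18 + 5 = 23. Reached multiple(s) of 4: 20 -> fragment 5 completed (5 total).
Step 3: advance 1 -> fork_pos = 23 + 1 = 24. Reached multiple(s) of 4: 24 -> fragment 6 completed (6 total).
Step 4: advance 4 -> fork_pos = 24 + 4 = 28. Reached multiple(s) of 4: 28 -> fragment 7 completed (7 total).
Check: final fork_pos = 28; the multiples of 4 that are <= 28 are 4..28 -> 28 // 4 = 7 completed fragment(s).

Answer: 7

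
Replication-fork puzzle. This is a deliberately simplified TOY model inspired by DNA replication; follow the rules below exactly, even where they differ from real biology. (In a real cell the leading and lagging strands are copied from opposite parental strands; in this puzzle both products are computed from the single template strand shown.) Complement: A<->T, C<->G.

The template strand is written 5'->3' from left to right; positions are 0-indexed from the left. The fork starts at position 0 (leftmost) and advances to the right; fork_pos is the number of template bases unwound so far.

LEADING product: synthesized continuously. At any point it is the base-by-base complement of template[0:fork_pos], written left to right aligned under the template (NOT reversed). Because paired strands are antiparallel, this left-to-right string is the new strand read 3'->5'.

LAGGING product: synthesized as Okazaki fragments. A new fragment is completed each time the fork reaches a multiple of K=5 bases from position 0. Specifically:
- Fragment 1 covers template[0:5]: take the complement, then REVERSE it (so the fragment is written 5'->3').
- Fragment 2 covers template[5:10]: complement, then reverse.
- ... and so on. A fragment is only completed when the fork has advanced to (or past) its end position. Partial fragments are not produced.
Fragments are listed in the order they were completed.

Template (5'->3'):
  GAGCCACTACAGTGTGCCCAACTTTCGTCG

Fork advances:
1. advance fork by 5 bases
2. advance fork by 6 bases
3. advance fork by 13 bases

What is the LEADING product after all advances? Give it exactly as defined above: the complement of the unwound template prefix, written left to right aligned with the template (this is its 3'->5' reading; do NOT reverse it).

Step 1: advance 5 -> fork_pos = 0 + 5 = 5.
Step 2: advance 6 -> fork_pos = 5 + 6 = 11.
Step 3: advance 13 -> fork_pos = 11 + 13 = 24.
Unwound prefix: template[0:24] = GAGCCACTACAGTGTGCCCAACTT
Complement it base by base (A<->T, C<->G), keeping left-to-right order:
  [0:5] GAGCC -> CTCGG
  [5:10] ACTAC -> TGATG
  [10:15] AGTGT -> TCACA
  [15:20] GCCCA -> CGGGT
  [20:24] ACTT -> TGAA
Concatenate: CTCGGTGATGTCACACGGGTTGAA (length 24; written aligned with the template, i.e. 3'->5').

Answer: CTCGGTGATGTCACACGGGTTGAA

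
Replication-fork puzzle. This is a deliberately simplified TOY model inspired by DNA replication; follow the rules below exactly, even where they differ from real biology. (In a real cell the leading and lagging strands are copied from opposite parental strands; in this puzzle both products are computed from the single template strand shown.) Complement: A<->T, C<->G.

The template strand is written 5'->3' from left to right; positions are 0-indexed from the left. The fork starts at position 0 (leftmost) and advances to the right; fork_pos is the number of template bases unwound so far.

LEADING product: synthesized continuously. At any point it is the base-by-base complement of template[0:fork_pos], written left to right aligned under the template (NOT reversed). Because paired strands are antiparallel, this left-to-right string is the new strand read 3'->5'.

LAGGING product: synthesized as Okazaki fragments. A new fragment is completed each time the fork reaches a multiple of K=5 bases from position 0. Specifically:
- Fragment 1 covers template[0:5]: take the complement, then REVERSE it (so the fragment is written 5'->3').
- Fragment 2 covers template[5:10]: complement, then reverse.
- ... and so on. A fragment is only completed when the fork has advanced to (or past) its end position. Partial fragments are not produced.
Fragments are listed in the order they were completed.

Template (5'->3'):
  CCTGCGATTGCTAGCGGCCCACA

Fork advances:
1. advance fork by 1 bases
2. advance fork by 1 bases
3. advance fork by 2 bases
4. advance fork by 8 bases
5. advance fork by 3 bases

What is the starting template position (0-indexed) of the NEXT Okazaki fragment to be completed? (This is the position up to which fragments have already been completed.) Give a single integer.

Answer: 15

Derivation:
Step 1: advance 1 -> fork_pos = 0 + 1 = 1. Next multiple of 5 is 5 (not reached); still 0 fragment(s).
Step 2: advance 1 -> fork_pos = 1 + 1 = 2. Next multiple of 5 is 5 (not reached); still 0 fragment(s).
Step 3: advance 2 -> fork_pos = 2 + 2 = 4. Next multiple of 5 is 5 (not reached); still 0 fragment(s).
Step 4: advance 8 -> fork_pos = 4 + 8 = 12. Reached multiple(s) of 5: 5, 10 -> fragments 1-2 completed (2 total).
Step 5: advance 3 -> fork_pos = 12 + 3 = 15. Reached multiple(s) of 5: 15 -> fragment 3 completed (3 total).
3 fragment(s) completed, covering template[0:15] (3 x 5 = 15). The next fragment, fragment 4, covers template[15:20], so it starts at position 15.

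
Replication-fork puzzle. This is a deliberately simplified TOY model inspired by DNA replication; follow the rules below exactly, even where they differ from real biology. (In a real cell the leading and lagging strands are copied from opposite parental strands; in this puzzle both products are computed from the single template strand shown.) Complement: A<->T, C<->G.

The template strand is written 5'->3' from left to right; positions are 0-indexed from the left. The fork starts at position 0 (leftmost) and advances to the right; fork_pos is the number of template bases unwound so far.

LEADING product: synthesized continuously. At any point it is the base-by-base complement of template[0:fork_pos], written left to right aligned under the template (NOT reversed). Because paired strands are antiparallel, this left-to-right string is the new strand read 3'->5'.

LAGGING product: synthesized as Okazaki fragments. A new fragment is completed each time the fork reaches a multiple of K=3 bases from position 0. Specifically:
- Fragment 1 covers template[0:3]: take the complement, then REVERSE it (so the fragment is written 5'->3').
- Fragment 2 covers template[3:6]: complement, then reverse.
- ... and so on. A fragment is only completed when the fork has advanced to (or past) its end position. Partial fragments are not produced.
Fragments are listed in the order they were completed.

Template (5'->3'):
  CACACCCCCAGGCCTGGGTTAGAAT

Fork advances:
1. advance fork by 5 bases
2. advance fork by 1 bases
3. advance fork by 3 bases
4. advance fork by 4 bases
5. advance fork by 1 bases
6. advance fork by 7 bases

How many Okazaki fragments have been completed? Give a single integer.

Answer: 7

Derivation:
Step 1: advance 5 -> fork_pos = 0 + 5 = 5. Reached multiple(s) of 3: 3 -> fragment 1 completed (1 total).
Step 2: advance 1 -> fork_pos = 5 + 1 = 6. Reached multiple(s) of 3: 6 -> fragment 2 completed (2 total).
Step 3: advance 3 -> fork_pos = 6 + 3 = 9. Reached multiple(s) of 3: 9 -> fragment 3 completed (3 total).
Step 4: advance 4 -> fork_pos = 9 + 4 = 13. Reached multiple(s) of 3: 12 -> fragment 4 completed (4 total).
Step 5: advance 1 -> fork_pos = 13 + 1 = 14. Next multiple of 3 is 15 (not reached); still 4 fragment(s).
Step 6: advance 7 -> fork_pos = 14 + 7 = 21. Reached multiple(s) of 3: 15, 18, 21 -> fragments 5-7 completed (7 total).
Check: final fork_pos = 21; the multiples of 3 that are <= 21 are 3..21 -> 21 // 3 = 7 completed fragment(s).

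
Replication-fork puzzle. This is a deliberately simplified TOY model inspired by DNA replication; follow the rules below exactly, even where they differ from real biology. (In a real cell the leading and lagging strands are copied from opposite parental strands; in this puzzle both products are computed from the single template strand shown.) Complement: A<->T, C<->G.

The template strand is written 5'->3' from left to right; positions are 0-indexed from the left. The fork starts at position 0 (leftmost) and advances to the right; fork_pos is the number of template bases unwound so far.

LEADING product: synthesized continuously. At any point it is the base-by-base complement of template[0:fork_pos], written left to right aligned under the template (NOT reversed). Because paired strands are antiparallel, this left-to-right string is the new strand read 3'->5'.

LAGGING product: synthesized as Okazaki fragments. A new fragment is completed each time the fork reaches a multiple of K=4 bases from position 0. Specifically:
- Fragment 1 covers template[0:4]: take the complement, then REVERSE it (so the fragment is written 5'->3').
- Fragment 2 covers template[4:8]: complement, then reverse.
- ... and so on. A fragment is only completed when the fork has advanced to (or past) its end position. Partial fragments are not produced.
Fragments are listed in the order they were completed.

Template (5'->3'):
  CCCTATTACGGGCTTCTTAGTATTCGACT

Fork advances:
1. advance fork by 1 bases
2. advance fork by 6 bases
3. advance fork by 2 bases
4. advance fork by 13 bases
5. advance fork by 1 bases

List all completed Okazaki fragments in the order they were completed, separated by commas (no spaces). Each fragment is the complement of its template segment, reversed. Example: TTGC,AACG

Answer: AGGG,TAAT,CCCG,GAAG,CTAA

Derivation:
Step 1: advance 1 -> fork_pos = 0 + 1 = 1. Next multiple of 4 is 4 (not reached); still 0 fragment(s).
Step 2: advance 6 -> fork_pos = 1 + 6 = 7. Reached multiple(s) of 4: 4 -> fragment 1 completed (1 total).
Step 3: advance 2 -> fork_pos = 7 + 2 = 9. Reached multiple(s) of 4: 8 -> fragment 2 completed (2 total).
Step 4: advance 13 -> fork_pos = 9 + 13 = 22. Reached multiple(s) of 4: 12, 16, 20 -> fragments 3-5 completed (5 total).
Step 5: advance 1 -> fork_pos = 22 + 1 = 23. Next multiple of 4 is 24 (not reached); still 5 fragment(s).
Final fork_pos = 23, so 5 fragment(s) are complete. Build each: template segment -> complement -> reverse.
Fragment 1: template[0:4] = CCCT -> complement GGGA -> reversed AGGG
Fragment 2: template[4:8] = ATTA -> complement TAAT -> reversed TAAT
Fragment 3: template[8:12] = CGGG -> complement GCCC -> reversed CCCG
Fragment 4: template[12:16] = CTTC -> complement GAAG -> reversed GAAG
Fragment 5: template[16:20] = TTAG -> complement AATC -> reversed CTAA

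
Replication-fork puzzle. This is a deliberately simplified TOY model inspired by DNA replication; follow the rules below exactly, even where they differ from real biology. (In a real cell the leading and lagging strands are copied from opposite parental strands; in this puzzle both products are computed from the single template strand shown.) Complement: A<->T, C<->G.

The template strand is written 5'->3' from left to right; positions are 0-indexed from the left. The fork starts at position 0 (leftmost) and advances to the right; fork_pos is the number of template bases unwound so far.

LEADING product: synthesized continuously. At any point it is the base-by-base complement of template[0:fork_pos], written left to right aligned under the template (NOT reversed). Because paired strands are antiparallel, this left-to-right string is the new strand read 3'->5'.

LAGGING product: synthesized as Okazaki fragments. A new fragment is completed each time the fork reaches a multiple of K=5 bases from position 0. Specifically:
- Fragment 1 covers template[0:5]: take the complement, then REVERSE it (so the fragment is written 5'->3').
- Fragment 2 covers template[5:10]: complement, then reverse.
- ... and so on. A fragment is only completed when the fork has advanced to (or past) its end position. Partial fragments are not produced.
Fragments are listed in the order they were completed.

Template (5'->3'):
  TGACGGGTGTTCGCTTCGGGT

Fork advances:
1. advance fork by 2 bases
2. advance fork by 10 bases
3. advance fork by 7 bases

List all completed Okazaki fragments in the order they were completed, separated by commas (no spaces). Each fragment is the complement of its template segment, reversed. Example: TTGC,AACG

Answer: CGTCA,ACACC,AGCGA

Derivation:
Step 1: advance 2 -> fork_pos = 0 + 2 = 2. Next multiple of 5 is 5 (not reached); still 0 fragment(s).
Step 2: advance 10 -> fork_pos = 2 + 10 = 12. Reached multiple(s) of 5: 5, 10 -> fragments 1-2 completed (2 total).
Step 3: advance 7 -> fork_pos = 12 + 7 = 19. Reached multiple(s) of 5: 15 -> fragment 3 completed (3 total).
Final fork_pos = 19, so 3 fragment(s) are complete. Build each: template segment -> complement -> reverse.
Fragment 1: template[0:5] = TGACG -> complement ACTGC -> reversed CGTCA
Fragment 2: template[5:10] = GGTGT -> complement CCACA -> reversed ACACC
Fragment 3: template[10:15] = TCGCT -> complement AGCGA -> reversed AGCGA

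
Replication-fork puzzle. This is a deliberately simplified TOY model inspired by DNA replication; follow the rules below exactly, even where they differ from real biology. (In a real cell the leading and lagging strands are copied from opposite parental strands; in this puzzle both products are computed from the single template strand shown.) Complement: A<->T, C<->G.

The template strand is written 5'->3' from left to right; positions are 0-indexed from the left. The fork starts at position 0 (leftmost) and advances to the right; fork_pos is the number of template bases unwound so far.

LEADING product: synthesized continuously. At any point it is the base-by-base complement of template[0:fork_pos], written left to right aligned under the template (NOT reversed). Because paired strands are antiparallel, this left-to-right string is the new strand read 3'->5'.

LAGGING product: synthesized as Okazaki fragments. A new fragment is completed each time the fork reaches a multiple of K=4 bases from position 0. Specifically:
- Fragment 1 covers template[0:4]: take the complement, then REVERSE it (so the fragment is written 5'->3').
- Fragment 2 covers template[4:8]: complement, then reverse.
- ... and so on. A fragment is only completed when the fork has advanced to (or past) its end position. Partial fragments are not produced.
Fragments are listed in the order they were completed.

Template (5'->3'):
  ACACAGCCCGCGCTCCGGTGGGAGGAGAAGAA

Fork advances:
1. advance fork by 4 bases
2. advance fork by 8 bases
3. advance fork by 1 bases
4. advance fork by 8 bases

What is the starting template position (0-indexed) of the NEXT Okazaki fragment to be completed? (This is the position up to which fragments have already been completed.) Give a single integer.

Step 1: advance 4 -> fork_pos = 0 + 4 = 4. Reached multiple(s) of 4: 4 -> fragment 1 completed (1 total).
Step 2: advance 8 -> fork_pos = 4 + 8 = 12. Reached multiple(s) of 4: 8, 12 -> fragments 2-3 completed (3 total).
Step 3: advance 1 -> fork_pos = 12 + 1 = 13. Next multiple of 4 is 16 (not reached); still 3 fragment(s).
Step 4: advance 8 -> fork_pos = 13 + 8 = 21. Reached multiple(s) of 4: 16, 20 -> fragments 4-5 completed (5 total).
5 fragment(s) completed, covering template[0:20] (5 x 4 = 20). The next fragment, fragment 6, covers template[20:24], so it starts at position 20.

Answer: 20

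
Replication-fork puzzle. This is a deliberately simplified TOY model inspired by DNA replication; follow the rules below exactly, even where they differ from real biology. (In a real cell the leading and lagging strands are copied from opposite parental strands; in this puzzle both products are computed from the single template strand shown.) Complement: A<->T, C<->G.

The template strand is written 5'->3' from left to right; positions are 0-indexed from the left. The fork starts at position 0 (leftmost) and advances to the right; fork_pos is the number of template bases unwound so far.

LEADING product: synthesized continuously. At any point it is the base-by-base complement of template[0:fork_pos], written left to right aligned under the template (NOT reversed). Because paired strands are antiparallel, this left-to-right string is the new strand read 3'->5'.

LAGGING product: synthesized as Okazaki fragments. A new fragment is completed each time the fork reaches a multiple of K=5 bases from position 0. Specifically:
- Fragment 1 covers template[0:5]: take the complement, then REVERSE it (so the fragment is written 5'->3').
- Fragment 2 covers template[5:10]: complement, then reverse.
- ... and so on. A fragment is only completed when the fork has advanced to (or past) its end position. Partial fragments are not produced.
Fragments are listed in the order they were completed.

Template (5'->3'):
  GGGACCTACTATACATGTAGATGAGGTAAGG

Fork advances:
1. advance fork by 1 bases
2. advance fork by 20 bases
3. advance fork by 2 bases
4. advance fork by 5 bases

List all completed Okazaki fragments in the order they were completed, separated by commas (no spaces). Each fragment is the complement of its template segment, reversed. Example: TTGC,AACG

Step 1: advance 1 -> fork_pos = 0 + 1 = 1. Next multiple of 5 is 5 (not reached); still 0 fragment(s).
Step 2: advance 20 -> fork_pos = 1 + 20 = 21. Reached multiple(s) of 5: 5, 10, 15, 20 -> fragments 1-4 completed (4 total).
Step 3: advance 2 -> fork_pos = 21 + 2 = 23. Next multiple of 5 is 25 (not reached); still 4 fragment(s).
Step 4: advance 5 -> fork_pos = 23 + 5 = 28. Reached multiple(s) of 5: 25 -> fragment 5 completed (5 total).
Final fork_pos = 28, so 5 fragment(s) are complete. Build each: template segment -> complement -> reverse.
Fragment 1: template[0:5] = GGGAC -> complement CCCTG -> reversed GTCCC
Fragment 2: template[5:10] = CTACT -> complement GATGA -> reversed AGTAG
Fragment 3: template[10:15] = ATACA -> complement TATGT -> reversed TGTAT
Fragment 4: template[15:20] = TGTAG -> complement ACATC -> reversed CTACA
Fragment 5: template[20:25] = ATGAG -> complement TACTC -> reversed CTCAT

Answer: GTCCC,AGTAG,TGTAT,CTACA,CTCAT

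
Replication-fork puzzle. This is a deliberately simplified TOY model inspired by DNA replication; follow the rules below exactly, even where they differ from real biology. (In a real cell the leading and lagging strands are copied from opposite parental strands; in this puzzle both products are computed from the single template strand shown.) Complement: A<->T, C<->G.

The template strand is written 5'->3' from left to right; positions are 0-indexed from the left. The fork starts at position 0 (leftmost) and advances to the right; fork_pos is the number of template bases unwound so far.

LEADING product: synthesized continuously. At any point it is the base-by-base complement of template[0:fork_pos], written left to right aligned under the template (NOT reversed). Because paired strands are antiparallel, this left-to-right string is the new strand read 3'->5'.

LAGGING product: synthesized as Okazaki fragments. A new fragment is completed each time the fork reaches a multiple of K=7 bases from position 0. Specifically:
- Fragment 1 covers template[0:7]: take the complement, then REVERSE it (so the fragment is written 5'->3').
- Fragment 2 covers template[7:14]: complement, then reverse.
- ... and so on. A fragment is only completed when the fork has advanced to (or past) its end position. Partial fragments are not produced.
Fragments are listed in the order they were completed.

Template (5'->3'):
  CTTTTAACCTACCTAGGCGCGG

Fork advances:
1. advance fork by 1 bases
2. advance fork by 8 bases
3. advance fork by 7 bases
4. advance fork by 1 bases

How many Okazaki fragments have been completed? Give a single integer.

Step 1: advance 1 -> fork_pos = 0 + 1 = 1. Next multiple of 7 is 7 (not reached); still 0 fragment(s).
Step 2: advance 8 -> fork_pos = 1 + 8 = 9. Reached multiple(s) of 7: 7 -> fragment 1 completed (1 total).
Step 3: advance 7 -> fork_pos = 9 + 7 = 16. Reached multiple(s) of 7: 14 -> fragment 2 completed (2 total).
Step 4: advance 1 -> fork_pos = 16 + 1 = 17. Next multiple of 7 is 21 (not reached); still 2 fragment(s).
Check: final fork_pos = 17; the multiples of 7 that are <= 17 are 7..14 -> 17 // 7 = 2 completed fragment(s).

Answer: 2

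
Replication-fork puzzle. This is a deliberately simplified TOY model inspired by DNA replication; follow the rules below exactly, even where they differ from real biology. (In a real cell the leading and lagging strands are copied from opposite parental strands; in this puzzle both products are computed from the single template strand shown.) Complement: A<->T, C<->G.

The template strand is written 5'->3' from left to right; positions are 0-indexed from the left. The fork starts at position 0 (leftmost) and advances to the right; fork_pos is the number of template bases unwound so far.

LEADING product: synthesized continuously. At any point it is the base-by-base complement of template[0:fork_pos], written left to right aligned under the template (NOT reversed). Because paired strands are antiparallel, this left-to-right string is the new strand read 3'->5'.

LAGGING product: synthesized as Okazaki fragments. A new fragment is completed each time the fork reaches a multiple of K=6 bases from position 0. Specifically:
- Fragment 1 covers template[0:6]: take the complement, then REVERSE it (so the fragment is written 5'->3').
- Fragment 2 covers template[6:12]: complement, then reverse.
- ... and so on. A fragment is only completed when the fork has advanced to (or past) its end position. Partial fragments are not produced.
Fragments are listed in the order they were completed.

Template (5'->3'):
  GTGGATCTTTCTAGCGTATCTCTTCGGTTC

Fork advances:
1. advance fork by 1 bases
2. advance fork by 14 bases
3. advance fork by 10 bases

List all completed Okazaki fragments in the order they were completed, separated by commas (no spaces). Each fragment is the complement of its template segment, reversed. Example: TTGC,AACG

Step 1: advance 1 -> fork_pos = 0 + 1 = 1. Next multiple of 6 is 6 (not reached); still 0 fragment(s).
Step 2: advance 14 -> fork_pos = 1 + 14 = 15. Reached multiple(s) of 6: 6, 12 -> fragments 1-2 completed (2 total).
Step 3: advance 10 -> fork_pos = 15 + 10 = 25. Reached multiple(s) of 6: 18, 24 -> fragments 3-4 completed (4 total).
Final fork_pos = 25, so 4 fragment(s) are complete. Build each: template segment -> complement -> reverse.
Fragment 1: template[0:6] = GTGGAT -> complement CACCTA -> reversed ATCCAC
Fragment 2: template[6:12] = CTTTCT -> complement GAAAGA -> reversed AGAAAG
Fragment 3: template[12:18] = AGCGTA -> complement TCGCAT -> reversed TACGCT
Fragment 4: template[18:24] = TCTCTT -> complement AGAGAA -> reversed AAGAGA

Answer: ATCCAC,AGAAAG,TACGCT,AAGAGA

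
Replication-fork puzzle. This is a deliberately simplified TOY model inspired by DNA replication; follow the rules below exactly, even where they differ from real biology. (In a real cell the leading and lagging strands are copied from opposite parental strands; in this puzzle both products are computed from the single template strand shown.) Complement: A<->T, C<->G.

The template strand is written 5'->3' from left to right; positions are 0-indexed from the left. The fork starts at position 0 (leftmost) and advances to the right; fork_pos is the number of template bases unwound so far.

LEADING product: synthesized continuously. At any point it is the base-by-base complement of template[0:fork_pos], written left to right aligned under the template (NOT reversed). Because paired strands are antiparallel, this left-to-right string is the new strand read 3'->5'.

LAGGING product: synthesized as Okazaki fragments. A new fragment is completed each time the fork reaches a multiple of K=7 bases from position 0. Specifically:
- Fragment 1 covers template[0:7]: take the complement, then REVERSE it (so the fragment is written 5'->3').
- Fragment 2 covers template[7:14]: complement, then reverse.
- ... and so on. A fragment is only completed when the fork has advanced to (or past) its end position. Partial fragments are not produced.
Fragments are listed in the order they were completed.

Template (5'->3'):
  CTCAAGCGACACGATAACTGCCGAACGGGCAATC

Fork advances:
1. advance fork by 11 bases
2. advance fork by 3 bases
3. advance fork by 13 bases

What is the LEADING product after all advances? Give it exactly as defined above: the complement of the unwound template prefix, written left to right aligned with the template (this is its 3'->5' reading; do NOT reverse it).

Step 1: advance 11 -> fork_pos = 0 + 11 = 11.
Step 2: advance 3 -> fork_pos = 11 + 3 = 14.
Step 3: advance 13 -> fork_pos = 14 + 13 = 27.
Unwound prefix: template[0:27] = CTCAAGCGACACGATAACTGCCGAACG
Complement it base by base (A<->T, C<->G), keeping left-to-right order:
  [0:5] CTCAA -> GAGTT
  [5:10] GCGAC -> CGCTG
  [10:15] ACGAT -> TGCTA
  [15:20] AACTG -> TTGAC
  [20:25] CCGAA -> GGCTT
  [25:27] CG -> GC
Concatenate: GAGTTCGCTGTGCTATTGACGGCTTGC (length 27; written aligned with the template, i.e. 3'->5').

Answer: GAGTTCGCTGTGCTATTGACGGCTTGC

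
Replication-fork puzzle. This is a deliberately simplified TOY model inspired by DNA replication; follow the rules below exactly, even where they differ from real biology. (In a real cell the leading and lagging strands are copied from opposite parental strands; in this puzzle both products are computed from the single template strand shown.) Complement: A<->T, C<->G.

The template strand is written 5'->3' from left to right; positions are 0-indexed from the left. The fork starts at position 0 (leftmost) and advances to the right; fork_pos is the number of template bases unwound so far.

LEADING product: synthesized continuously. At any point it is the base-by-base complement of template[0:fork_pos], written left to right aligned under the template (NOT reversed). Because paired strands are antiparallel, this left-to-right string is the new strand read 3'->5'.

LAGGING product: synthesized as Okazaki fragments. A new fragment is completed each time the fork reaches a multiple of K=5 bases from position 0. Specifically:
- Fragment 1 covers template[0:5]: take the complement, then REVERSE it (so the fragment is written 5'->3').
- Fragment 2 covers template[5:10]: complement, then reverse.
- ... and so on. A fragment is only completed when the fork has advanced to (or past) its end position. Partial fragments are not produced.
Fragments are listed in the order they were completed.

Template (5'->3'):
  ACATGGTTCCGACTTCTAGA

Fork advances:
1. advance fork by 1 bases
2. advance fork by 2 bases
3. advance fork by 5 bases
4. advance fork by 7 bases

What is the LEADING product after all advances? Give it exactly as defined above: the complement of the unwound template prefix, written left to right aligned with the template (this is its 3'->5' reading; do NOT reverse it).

Answer: TGTACCAAGGCTGAA

Derivation:
Step 1: advance 1 -> fork_pos = 0 + 1 = 1.
Step 2: advance 2 -> fork_pos = 1 + 2 = 3.
Step 3: advance 5 -> fork_pos = 3 + 5 = 8.
Step 4: advance 7 -> fork_pos = 8 + 7 = 15.
Unwound prefix: template[0:15] = ACATGGTTCCGACTT
Complement it base by base (A<->T, C<->G), keeping left-to-right order:
  [0:5] ACATG -> TGTAC
  [5:10] GTTCC -> CAAGG
  [10:15] GACTT -> CTGAA
Concatenate: TGTACCAAGGCTGAA (length 15; written aligned with the template, i.e. 3'->5').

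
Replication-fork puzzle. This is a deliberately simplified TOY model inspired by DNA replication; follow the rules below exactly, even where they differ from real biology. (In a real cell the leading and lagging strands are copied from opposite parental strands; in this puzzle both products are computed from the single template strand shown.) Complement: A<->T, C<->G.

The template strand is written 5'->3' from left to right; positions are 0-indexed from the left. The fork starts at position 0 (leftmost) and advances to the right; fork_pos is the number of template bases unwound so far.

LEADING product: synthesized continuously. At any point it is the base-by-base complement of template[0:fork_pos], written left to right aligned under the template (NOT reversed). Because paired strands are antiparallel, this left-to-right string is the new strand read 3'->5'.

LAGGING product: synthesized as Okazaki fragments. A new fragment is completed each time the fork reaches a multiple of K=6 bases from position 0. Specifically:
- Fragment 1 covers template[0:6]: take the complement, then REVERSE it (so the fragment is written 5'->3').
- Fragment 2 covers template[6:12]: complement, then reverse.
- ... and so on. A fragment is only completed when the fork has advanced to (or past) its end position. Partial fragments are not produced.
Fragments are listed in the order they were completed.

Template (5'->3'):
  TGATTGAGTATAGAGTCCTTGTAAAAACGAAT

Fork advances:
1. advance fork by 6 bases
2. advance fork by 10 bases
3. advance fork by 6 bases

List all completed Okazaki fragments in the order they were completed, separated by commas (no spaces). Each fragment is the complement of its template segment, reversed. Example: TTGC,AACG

Answer: CAATCA,TATACT,GGACTC

Derivation:
Step 1: advance 6 -> fork_pos = 0 + 6 = 6. Reached multiple(s) of 6: 6 -> fragment 1 completed (1 total).
Step 2: advance 10 -> fork_pos = 6 + 10 = 16. Reached multiple(s) of 6: 12 -> fragment 2 completed (2 total).
Step 3: advance 6 -> fork_pos = 16 + 6 = 22. Reached multiple(s) of 6: 18 -> fragment 3 completed (3 total).
Final fork_pos = 22, so 3 fragment(s) are complete. Build each: template segment -> complement -> reverse.
Fragment 1: template[0:6] = TGATTG -> complement ACTAAC -> reversed CAATCA
Fragment 2: template[6:12] = AGTATA -> complement TCATAT -> reversed TATACT
Fragment 3: template[12:18] = GAGTCC -> complement CTCAGG -> reversed GGACTC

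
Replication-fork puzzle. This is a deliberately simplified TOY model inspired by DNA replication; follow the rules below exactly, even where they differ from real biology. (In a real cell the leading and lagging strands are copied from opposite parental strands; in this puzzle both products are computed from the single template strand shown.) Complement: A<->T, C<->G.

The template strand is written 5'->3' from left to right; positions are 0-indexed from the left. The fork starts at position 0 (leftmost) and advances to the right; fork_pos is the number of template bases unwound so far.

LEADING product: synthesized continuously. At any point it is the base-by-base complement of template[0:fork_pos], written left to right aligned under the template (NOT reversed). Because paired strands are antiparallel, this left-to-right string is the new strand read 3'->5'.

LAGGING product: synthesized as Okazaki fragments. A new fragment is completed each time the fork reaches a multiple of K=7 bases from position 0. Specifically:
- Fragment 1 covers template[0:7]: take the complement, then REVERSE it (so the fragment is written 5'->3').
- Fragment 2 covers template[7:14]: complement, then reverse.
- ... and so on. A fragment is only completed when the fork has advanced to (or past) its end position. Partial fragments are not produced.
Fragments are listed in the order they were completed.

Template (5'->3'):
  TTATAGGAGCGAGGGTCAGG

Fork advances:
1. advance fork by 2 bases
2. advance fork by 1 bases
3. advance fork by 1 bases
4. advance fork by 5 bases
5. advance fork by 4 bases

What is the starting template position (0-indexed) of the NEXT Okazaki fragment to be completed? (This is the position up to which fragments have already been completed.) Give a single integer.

Answer: 7

Derivation:
Step 1: advance 2 -> fork_pos = 0 + 2 = 2. Next multiple of 7 is 7 (not reached); still 0 fragment(s).
Step 2: advance 1 -> fork_pos = 2 + 1 = 3. Next multiple of 7 is 7 (not reached); still 0 fragment(s).
Step 3: advance 1 -> fork_pos = 3 + 1 = 4. Next multiple of 7 is 7 (not reached); still 0 fragment(s).
Step 4: advance 5 -> fork_pos = 4 + 5 = 9. Reached multiple(s) of 7: 7 -> fragment 1 completed (1 total).
Step 5: advance 4 -> fork_pos = 9 + 4 = 13. Next multiple of 7 is 14 (not reached); still 1 fragment(s).
1 fragment(s) completed, covering template[0:7] (1 x 7 = 7). The next fragment, fragment 2, covers template[7:14], so it starts at position 7.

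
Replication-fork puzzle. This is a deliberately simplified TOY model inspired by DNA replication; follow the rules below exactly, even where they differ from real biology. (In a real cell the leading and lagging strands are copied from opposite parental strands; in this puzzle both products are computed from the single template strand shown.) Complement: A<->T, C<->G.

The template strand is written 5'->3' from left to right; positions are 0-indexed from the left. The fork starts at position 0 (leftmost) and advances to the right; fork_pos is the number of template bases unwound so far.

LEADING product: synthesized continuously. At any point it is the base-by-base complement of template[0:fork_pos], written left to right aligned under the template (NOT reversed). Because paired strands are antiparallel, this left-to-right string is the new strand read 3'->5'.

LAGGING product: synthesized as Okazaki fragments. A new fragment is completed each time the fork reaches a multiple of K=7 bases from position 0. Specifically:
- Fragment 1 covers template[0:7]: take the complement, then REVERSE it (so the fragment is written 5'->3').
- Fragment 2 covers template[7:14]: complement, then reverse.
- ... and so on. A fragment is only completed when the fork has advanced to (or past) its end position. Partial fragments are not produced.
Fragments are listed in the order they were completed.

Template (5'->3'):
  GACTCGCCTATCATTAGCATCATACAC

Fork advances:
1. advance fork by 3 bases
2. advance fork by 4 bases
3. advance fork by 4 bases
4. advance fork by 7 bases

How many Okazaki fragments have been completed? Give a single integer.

Step 1: advance 3 -> fork_pos = 0 + 3 = 3. Next multiple of 7 is 7 (not reached); still 0 fragment(s).
Step 2: advance 4 -> fork_pos = 3 + 4 = 7. Reached multiple(s) of 7: 7 -> fragment 1 completed (1 total).
Step 3: advance 4 -> fork_pos = 7 + 4 = 11. Next multiple of 7 is 14 (not reached); still 1 fragment(s).
Step 4: advance 7 -> fork_pos = 11 + 7 = 18. Reached multiple(s) of 7: 14 -> fragment 2 completed (2 total).
Check: final fork_pos = 18; the multiples of 7 that are <= 18 are 7..14 -> 18 // 7 = 2 completed fragment(s).

Answer: 2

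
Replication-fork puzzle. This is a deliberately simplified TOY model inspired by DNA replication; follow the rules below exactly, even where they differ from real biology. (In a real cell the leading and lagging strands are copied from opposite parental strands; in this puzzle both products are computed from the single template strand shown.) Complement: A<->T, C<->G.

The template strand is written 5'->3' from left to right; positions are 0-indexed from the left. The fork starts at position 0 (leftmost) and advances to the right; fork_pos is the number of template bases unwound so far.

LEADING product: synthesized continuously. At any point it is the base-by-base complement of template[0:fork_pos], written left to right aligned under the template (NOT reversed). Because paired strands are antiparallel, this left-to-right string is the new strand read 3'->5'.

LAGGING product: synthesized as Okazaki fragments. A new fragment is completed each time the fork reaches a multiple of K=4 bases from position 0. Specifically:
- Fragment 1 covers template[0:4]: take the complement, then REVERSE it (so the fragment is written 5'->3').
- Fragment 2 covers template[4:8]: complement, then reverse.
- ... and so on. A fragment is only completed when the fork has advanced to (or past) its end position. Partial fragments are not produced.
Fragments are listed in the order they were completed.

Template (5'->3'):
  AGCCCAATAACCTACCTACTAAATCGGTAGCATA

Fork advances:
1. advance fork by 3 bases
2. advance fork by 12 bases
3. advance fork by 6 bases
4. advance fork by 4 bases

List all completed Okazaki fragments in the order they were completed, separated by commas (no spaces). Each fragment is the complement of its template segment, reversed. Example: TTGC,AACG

Answer: GGCT,ATTG,GGTT,GGTA,AGTA,ATTT

Derivation:
Step 1: advance 3 -> fork_pos = 0 + 3 = 3. Next multiple of 4 is 4 (not reached); still 0 fragment(s).
Step 2: advance 12 -> fork_pos = 3 + 12 = 15. Reached multiple(s) of 4: 4, 8, 12 -> fragments 1-3 completed (3 total).
Step 3: advance 6 -> fork_pos = 15 + 6 = 21. Reached multiple(s) of 4: 16, 20 -> fragments 4-5 completed (5 total).
Step 4: advance 4 -> fork_pos = 21 + 4 = 25. Reached multiple(s) of 4: 24 -> fragment 6 completed (6 total).
Final fork_pos = 25, so 6 fragment(s) are complete. Build each: template segment -> complement -> reverse.
Fragment 1: template[0:4] = AGCC -> complement TCGG -> reversed GGCT
Fragment 2: template[4:8] = CAAT -> complement GTTA -> reversed ATTG
Fragment 3: template[8:12] = AACC -> complement TTGG -> reversed GGTT
Fragment 4: template[12:16] = TACC -> complement ATGG -> reversed GGTA
Fragment 5: template[16:20] = TACT -> complement ATGA -> reversed AGTA
Fragment 6: template[20:24] = AAAT -> complement TTTA -> reversed ATTT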